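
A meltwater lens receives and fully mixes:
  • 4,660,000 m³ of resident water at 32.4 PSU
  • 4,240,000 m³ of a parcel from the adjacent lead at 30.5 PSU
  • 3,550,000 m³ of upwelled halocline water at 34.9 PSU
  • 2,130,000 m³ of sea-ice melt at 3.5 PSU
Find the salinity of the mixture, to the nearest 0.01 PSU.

28.23 PSU

Mass of salt is conserved:
salt = 4,660,000×32.4 + 4,240,000×30.5 + 3,550,000×34.9 + 2,130,000×3.5 = 150,984,000 + 129,320,000 + 123,895,000 + 7,455,000 = 411,654,000
volume = 4,660,000 + 4,240,000 + 3,550,000 + 2,130,000 = 14,580,000 m³
S = 411,654,000 / 14,580,000 = 28.2342 PSU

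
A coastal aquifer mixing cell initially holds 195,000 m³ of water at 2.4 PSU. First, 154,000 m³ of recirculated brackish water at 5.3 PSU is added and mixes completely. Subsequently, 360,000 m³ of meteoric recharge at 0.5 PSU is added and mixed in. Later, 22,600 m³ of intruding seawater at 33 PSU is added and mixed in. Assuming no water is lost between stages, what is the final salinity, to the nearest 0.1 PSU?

3.0 PSU

Conserving salt mass:
Initial salt = 195,000×2.4 = 468,000
After stage 1: salt = 468,000 + 154,000×5.3 = 1,284,200; volume = 349,000 m³; S = 3.68 PSU
After stage 2: salt = 1,284,200 + 360,000×0.5 = 1,464,200; volume = 709,000 m³; S = 2.065 PSU
After stage 3: salt = 1,464,200 + 22,600×33 = 2,210,000; volume = 731,600 m³
S = 2,210,000 / 731,600 = 3.0208 PSU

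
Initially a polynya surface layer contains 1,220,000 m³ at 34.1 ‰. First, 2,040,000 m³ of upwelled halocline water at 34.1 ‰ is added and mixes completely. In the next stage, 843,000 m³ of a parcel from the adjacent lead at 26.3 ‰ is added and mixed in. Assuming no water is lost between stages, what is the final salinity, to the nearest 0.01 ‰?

32.50 ‰

Mass of salt is conserved:
Initial salt = 1,220,000×34.1 = 41,602,000
After stage 1: salt = 41,602,000 + 2,040,000×34.1 = 111,166,000; volume = 3,260,000 m³; S = 34.1 ‰
After stage 2: salt = 111,166,000 + 843,000×26.3 = 133,336,900; volume = 4,103,000 m³
S = 133,336,900 / 4,103,000 = 32.4974 ‰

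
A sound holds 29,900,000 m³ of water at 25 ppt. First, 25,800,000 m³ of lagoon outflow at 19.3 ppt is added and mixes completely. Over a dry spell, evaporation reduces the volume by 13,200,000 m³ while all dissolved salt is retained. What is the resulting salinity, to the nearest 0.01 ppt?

After mixing: salt = 29,900,000×25 + 25,800,000×19.3 = 1,245,440,000; volume = 55,700,000 m³
After evaporation: salt unchanged = 1,245,440,000; volume = 55,700,000 − 13,200,000 = 42,500,000 m³
S = 1,245,440,000 / 42,500,000 = 29.3045 ppt

29.30 ppt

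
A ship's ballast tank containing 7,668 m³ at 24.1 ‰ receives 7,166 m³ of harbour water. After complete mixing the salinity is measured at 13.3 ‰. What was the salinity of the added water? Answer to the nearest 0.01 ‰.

1.74 ‰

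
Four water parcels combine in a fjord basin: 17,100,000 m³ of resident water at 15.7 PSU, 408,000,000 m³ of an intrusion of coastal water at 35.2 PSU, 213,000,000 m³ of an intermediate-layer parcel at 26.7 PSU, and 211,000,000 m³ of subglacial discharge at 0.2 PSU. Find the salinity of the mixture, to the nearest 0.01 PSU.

23.98 PSU

By conservation of dissolved salt,
salt = 17,100,000×15.7 + 408,000,000×35.2 + 213,000,000×26.7 + 211,000,000×0.2 = 268,470,000 + 14,361,600,000 + 5,687,100,000 + 42,200,000 = 20,359,370,000
volume = 17,100,000 + 408,000,000 + 213,000,000 + 211,000,000 = 849,100,000 m³
S = 20,359,370,000 / 849,100,000 = 23.9776 PSU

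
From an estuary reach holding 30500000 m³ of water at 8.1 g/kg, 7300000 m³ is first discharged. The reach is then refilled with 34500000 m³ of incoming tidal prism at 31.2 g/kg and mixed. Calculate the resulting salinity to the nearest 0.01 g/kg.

21.91 g/kg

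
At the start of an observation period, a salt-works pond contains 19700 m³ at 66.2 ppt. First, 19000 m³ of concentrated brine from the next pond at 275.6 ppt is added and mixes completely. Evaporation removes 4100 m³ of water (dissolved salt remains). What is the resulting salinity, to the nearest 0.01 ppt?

After mixing: salt = 19,700×66.2 + 19,000×275.6 = 6,540,540; volume = 38,700 m³
After evaporation: salt unchanged = 6,540,540; volume = 38,700 − 4,100 = 34,600 m³
S = 6,540,540 / 34,600 = 189.0329 ppt

189.03 ppt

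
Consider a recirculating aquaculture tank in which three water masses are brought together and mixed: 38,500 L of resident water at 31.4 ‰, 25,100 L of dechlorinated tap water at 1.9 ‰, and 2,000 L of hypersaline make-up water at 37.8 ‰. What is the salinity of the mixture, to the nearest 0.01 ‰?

Mass of salt is conserved:
salt = 38,500×31.4 + 25,100×1.9 + 2,000×37.8 = 1,208,900 + 47,690 + 75,600 = 1,332,190
volume = 38,500 + 25,100 + 2,000 = 65,600 L
S = 1,332,190 / 65,600 = 20.3078 ‰

20.31 ‰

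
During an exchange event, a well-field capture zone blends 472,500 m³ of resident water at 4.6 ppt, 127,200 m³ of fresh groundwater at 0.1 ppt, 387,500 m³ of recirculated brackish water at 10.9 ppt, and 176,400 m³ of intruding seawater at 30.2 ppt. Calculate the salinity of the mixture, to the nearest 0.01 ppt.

Weighted by volume,
salt = 472,500×4.6 + 127,200×0.1 + 387,500×10.9 + 176,400×30.2 = 2,173,500 + 12,720 + 4,223,750 + 5,327,280 = 11,737,250
volume = 472,500 + 127,200 + 387,500 + 176,400 = 1,163,600 m³
S = 11,737,250 / 1,163,600 = 10.087 ppt

10.09 ppt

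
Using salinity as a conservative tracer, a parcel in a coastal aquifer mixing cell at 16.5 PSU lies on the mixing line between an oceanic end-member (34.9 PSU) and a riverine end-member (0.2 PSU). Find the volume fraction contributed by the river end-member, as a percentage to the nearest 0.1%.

53.0%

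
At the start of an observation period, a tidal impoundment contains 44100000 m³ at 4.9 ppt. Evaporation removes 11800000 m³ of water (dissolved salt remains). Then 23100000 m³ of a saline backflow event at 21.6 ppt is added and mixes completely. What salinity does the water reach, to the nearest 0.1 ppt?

12.9 ppt

After evaporation: salt = 44,100,000×4.9 = 216,090,000; volume = 44,100,000 − 11,800,000 = 32,300,000 m³
After mixing: salt = 216,090,000 + 23,100,000×21.6 = 715,050,000; volume = 32,300,000 + 23,100,000 = 55,400,000 m³
S = 715,050,000 / 55,400,000 = 12.907 ppt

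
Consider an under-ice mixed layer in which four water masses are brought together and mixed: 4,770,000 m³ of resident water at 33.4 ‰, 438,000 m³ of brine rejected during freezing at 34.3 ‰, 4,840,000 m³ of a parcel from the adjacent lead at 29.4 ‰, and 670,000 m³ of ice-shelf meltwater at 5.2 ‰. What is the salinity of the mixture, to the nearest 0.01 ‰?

Conserving salt mass:
salt = 4,770,000×33.4 + 438,000×34.3 + 4,840,000×29.4 + 670,000×5.2 = 159,318,000 + 15,023,400 + 142,296,000 + 3,484,000 = 320,121,400
volume = 4,770,000 + 438,000 + 4,840,000 + 670,000 = 10,718,000 m³
S = 320,121,400 / 10,718,000 = 29.8676 ‰

29.87 ‰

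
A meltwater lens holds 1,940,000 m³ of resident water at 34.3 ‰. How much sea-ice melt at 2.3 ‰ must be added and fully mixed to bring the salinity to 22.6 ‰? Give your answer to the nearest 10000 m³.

Salt balance: 1,940,000×34.3 + V×2.3 = (1,940,000+V)×22.6
66,542,000 + 2.3V = 43,844,000 + 22.6V
22,698,000 = 20.3V
V = 1,118,128.08 m³

1120000 m³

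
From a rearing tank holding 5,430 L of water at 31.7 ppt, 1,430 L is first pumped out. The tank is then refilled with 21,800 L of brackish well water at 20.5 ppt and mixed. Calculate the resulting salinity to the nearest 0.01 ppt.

Remaining after removal: 4,000 L at 31.7 ppt (salt = 126,800)
After addition: salt = 126,800 + 21,800×20.5 = 573,700; volume = 25,800 L
S = 573,700 / 25,800 = 22.2364 ppt

22.24 ppt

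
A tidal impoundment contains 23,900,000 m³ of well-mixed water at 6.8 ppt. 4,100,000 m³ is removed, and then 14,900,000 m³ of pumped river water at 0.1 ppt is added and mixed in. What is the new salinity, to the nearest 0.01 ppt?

3.92 ppt

Remaining after removal: 19,800,000 m³ at 6.8 ppt (salt = 134,640,000)
After addition: salt = 134,640,000 + 14,900,000×0.1 = 136,130,000; volume = 34,700,000 m³
S = 136,130,000 / 34,700,000 = 3.9231 ppt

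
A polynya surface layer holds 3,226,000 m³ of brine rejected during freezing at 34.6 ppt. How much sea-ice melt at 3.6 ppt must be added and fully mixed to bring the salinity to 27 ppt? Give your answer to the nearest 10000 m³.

Salt balance: 3,226,000×34.6 + V×3.6 = (3,226,000+V)×27
111,619,600 + 3.6V = 87,102,000 + 27V
24,517,600 = 23.4V
V = 1,047,760.68 m³

1050000 m³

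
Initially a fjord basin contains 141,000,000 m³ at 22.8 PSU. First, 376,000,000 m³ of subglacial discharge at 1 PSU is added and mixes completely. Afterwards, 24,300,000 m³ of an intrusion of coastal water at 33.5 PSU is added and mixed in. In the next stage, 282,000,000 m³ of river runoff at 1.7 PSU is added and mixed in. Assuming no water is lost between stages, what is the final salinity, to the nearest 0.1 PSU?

Weighted by volume,
Initial salt = 141,000,000×22.8 = 3,214,800,000
After stage 1: salt = 3,214,800,000 + 376,000,000×1 = 3,590,800,000; volume = 517,000,000 m³; S = 6.945 PSU
After stage 2: salt = 3,590,800,000 + 24,300,000×33.5 = 4,404,850,000; volume = 541,300,000 m³; S = 8.138 PSU
After stage 3: salt = 4,404,850,000 + 282,000,000×1.7 = 4,884,250,000; volume = 823,300,000 m³
S = 4,884,250,000 / 823,300,000 = 5.9325 PSU

5.9 PSU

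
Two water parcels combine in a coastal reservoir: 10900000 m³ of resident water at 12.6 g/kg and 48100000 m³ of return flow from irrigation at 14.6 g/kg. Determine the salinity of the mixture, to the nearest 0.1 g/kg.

Mass of salt is conserved:
salt = 10,900,000×12.6 + 48,100,000×14.6 = 137,340,000 + 702,260,000 = 839,600,000
volume = 10,900,000 + 48,100,000 = 59,000,000 m³
S = 839,600,000 / 59,000,000 = 14.231 g/kg

14.2 g/kg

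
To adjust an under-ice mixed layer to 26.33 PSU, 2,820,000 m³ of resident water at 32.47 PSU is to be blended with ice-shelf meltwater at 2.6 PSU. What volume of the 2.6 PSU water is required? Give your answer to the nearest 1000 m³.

Salt balance: 2,820,000×32.47 + V×2.6 = (2,820,000+V)×26.33
91,565,400 + 2.6V = 74,250,600 + 26.33V
17,314,800 = 23.73V
V = 729,658.66 m³

730000 m³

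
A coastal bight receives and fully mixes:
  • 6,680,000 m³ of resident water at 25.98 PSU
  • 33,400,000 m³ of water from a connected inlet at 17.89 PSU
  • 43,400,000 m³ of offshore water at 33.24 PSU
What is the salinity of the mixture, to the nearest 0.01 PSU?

By conservation of dissolved salt,
salt = 6,680,000×25.98 + 33,400,000×17.89 + 43,400,000×33.24 = 173,546,400 + 597,526,000 + 1,442,616,000 = 2,213,688,400
volume = 6,680,000 + 33,400,000 + 43,400,000 = 83,480,000 m³
S = 2,213,688,400 / 83,480,000 = 26.5176 PSU

26.52 PSU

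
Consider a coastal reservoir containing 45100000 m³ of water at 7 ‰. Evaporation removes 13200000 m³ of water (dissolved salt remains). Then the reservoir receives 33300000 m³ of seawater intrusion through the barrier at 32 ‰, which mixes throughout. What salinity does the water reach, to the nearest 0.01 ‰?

21.19 ‰

After evaporation: salt = 45,100,000×7 = 315,700,000; volume = 45,100,000 − 13,200,000 = 31,900,000 m³
After mixing: salt = 315,700,000 + 33,300,000×32 = 1,381,300,000; volume = 31,900,000 + 33,300,000 = 65,200,000 m³
S = 1,381,300,000 / 65,200,000 = 21.1856 ‰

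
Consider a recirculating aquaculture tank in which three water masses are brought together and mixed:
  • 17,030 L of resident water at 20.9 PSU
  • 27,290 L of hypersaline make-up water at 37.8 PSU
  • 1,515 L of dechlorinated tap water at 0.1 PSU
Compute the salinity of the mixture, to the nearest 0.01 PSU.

Weighted by volume,
salt = 17,030×20.9 + 27,290×37.8 + 1,515×0.1 = 355,927 + 1,031,562 + 151.5 = 1,387,640.5
volume = 17,030 + 27,290 + 1,515 = 45,835 L
S = 1,387,640.5 / 45,835 = 30.2747 PSU

30.27 PSU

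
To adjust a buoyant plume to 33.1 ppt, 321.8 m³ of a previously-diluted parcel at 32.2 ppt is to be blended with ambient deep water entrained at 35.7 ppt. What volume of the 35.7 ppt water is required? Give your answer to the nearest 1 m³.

111 m³

Salt balance: 321.8×32.2 + V×35.7 = (321.8+V)×33.1
10,361.96 + 35.7V = 10,651.58 + 33.1V
289.62 = 2.6V
V = 111.39 m³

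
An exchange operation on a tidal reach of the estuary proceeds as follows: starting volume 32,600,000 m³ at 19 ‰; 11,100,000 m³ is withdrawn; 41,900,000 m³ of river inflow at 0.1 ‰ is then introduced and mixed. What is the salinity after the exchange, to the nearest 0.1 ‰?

Remaining after removal: 21,500,000 m³ at 19 ‰ (salt = 408,500,000)
After addition: salt = 408,500,000 + 41,900,000×0.1 = 412,690,000; volume = 63,400,000 m³
S = 412,690,000 / 63,400,000 = 6.5093 ‰

6.5 ‰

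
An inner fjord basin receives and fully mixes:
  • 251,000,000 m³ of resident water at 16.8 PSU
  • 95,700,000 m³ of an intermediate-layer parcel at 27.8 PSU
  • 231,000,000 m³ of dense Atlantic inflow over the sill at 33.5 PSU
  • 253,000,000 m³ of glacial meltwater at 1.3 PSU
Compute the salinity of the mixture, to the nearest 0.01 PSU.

17.99 PSU

Total salt / total volume:
salt = 251,000,000×16.8 + 95,700,000×27.8 + 231,000,000×33.5 + 253,000,000×1.3 = 4,216,800,000 + 2,660,460,000 + 7,738,500,000 + 328,900,000 = 14,944,660,000
volume = 251,000,000 + 95,700,000 + 231,000,000 + 253,000,000 = 830,700,000 m³
S = 14,944,660,000 / 830,700,000 = 17.9904 PSU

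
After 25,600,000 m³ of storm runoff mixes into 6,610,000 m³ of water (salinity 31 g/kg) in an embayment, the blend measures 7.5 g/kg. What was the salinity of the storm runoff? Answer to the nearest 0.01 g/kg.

Salt balance: 6,610,000×31 + 25,600,000×S = 32,210,000×7.5
204,910,000 + 25,600,000·S = 241,575,000
S = (241,575,000 − 204,910,000) / 25,600,000 = 1.4322 g/kg

1.43 g/kg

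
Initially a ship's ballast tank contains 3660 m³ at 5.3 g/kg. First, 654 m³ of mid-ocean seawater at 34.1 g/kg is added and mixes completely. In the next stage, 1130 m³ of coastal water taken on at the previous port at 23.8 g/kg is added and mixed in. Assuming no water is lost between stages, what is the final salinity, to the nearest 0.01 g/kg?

Weighted by volume,
Initial salt = 3,660×5.3 = 19,398
After stage 1: salt = 19,398 + 654×34.1 = 41,699.4; volume = 4,314 m³; S = 9.666 g/kg
After stage 2: salt = 41,699.4 + 1,130×23.8 = 68,593.4; volume = 5,444 m³
S = 68,593.4 / 5,444 = 12.5998 g/kg

12.60 g/kg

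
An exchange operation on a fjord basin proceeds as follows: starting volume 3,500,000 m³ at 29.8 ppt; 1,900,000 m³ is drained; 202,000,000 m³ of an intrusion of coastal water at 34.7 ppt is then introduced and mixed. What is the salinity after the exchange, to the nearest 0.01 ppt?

Remaining after removal: 1,600,000 m³ at 29.8 ppt (salt = 47,680,000)
After addition: salt = 47,680,000 + 202,000,000×34.7 = 7,057,080,000; volume = 203,600,000 m³
S = 7,057,080,000 / 203,600,000 = 34.6615 ppt

34.66 ppt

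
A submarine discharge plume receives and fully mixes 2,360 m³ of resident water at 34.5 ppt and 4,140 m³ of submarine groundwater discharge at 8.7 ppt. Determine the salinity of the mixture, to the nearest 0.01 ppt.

Salt balance:
salt = 2,360×34.5 + 4,140×8.7 = 81,420 + 36,018 = 117,438
volume = 2,360 + 4,140 = 6,500 m³
S = 117,438 / 6,500 = 18.0674 ppt

18.07 ppt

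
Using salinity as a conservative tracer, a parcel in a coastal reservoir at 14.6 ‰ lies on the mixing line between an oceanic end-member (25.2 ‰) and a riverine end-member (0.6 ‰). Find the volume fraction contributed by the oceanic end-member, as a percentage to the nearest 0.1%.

56.9%

Let g be the oceanic fraction. Salt balance per unit volume:
g×25.2 + (1−g)×0.6 = 14.6
g = (14.6 − 0.6) / (25.2 − 0.6) = 14/24.6 = 0.5691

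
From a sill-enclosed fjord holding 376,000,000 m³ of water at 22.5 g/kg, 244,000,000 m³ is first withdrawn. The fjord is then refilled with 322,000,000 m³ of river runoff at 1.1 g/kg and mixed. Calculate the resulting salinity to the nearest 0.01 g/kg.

Remaining after removal: 132,000,000 m³ at 22.5 g/kg (salt = 2,970,000,000)
After addition: salt = 2,970,000,000 + 322,000,000×1.1 = 3,324,200,000; volume = 454,000,000 m³
S = 3,324,200,000 / 454,000,000 = 7.322 g/kg

7.32 g/kg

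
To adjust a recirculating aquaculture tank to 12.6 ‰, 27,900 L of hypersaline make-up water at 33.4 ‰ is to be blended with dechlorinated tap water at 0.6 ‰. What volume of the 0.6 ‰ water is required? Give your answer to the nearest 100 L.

48400 L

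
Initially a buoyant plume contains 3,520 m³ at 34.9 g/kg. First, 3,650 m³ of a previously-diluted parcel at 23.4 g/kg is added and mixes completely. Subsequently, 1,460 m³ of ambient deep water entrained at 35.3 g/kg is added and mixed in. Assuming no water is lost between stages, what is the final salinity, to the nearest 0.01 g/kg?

30.10 g/kg

By conservation of dissolved salt,
Initial salt = 3,520×34.9 = 122,848
After stage 1: salt = 122,848 + 3,650×23.4 = 208,258; volume = 7,170 m³; S = 29.046 g/kg
After stage 2: salt = 208,258 + 1,460×35.3 = 259,796; volume = 8,630 m³
S = 259,796 / 8,630 = 30.1038 g/kg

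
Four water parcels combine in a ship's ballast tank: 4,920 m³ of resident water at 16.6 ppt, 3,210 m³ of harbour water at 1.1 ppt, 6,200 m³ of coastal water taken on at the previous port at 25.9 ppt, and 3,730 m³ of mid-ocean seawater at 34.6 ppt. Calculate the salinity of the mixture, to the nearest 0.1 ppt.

Salt balance:
salt = 4,920×16.6 + 3,210×1.1 + 6,200×25.9 + 3,730×34.6 = 81,672 + 3,531 + 160,580 + 129,058 = 374,841
volume = 4,920 + 3,210 + 6,200 + 3,730 = 18,060 m³
S = 374,841 / 18,060 = 20.755 ppt

20.8 ppt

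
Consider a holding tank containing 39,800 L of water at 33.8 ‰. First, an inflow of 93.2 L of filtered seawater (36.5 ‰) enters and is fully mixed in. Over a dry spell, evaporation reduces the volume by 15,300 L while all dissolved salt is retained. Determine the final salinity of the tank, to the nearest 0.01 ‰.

After mixing: salt = 39,800×33.8 + 93.2×36.5 = 1,348,641.8; volume = 39,893.2 L
After evaporation: salt unchanged = 1,348,641.8; volume = 39,893.2 − 15,300 = 24,593.2 L
S = 1,348,641.8 / 24,593.2 = 54.838 ‰

54.84 ‰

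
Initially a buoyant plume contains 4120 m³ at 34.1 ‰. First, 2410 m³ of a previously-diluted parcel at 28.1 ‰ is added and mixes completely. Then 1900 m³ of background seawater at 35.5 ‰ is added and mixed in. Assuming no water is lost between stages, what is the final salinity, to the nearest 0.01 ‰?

32.70 ‰

Total salt / total volume:
Initial salt = 4,120×34.1 = 140,492
After stage 1: salt = 140,492 + 2,410×28.1 = 208,213; volume = 6,530 m³; S = 31.886 ‰
After stage 2: salt = 208,213 + 1,900×35.5 = 275,663; volume = 8,430 m³
S = 275,663 / 8,430 = 32.7002 ‰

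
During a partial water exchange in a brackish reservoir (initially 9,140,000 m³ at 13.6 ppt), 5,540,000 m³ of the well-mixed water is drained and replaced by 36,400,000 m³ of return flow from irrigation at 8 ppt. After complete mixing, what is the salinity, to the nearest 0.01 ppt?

8.50 ppt

Remaining after removal: 3,600,000 m³ at 13.6 ppt (salt = 48,960,000)
After addition: salt = 48,960,000 + 36,400,000×8 = 340,160,000; volume = 40,000,000 m³
S = 340,160,000 / 40,000,000 = 8.504 ppt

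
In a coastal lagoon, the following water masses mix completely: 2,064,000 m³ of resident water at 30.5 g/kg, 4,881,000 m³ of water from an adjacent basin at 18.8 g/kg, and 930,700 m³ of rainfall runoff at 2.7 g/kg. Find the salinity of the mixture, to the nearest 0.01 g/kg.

By conservation of dissolved salt,
salt = 2,064,000×30.5 + 4,881,000×18.8 + 930,700×2.7 = 62,952,000 + 91,762,800 + 2,512,890 = 157,227,690
volume = 2,064,000 + 4,881,000 + 930,700 = 7,875,700 m³
S = 157,227,690 / 7,875,700 = 19.9636 g/kg

19.96 g/kg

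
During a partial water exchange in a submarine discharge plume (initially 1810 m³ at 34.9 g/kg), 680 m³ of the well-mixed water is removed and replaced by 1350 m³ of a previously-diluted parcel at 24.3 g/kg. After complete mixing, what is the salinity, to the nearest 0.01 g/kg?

Remaining after removal: 1,130 m³ at 34.9 g/kg (salt = 39,437)
After addition: salt = 39,437 + 1,350×24.3 = 72,242; volume = 2,480 m³
S = 72,242 / 2,480 = 29.1298 g/kg

29.13 g/kg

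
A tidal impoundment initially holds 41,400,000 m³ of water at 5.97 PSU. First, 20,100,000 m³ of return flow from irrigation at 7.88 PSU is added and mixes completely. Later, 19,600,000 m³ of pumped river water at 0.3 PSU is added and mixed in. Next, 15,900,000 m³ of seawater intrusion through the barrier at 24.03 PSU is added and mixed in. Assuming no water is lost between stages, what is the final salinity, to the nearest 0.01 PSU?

8.18 PSU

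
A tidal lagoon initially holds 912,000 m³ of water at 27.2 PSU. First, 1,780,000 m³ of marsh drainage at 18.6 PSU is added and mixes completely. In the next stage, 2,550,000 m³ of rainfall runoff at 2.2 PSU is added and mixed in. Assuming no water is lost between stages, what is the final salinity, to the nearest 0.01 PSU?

12.12 PSU

Mass of salt is conserved:
Initial salt = 912,000×27.2 = 24,806,400
After stage 1: salt = 24,806,400 + 1,780,000×18.6 = 57,914,400; volume = 2,692,000 m³; S = 21.514 PSU
After stage 2: salt = 57,914,400 + 2,550,000×2.2 = 63,524,400; volume = 5,242,000 m³
S = 63,524,400 / 5,242,000 = 12.1184 PSU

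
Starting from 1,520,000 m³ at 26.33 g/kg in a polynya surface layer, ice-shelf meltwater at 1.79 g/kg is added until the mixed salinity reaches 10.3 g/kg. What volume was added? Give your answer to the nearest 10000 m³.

Salt balance: 1,520,000×26.33 + V×1.79 = (1,520,000+V)×10.3
40,021,600 + 1.79V = 15,656,000 + 10.3V
24,365,600 = 8.51V
V = 2,863,172.74 m³

2860000 m³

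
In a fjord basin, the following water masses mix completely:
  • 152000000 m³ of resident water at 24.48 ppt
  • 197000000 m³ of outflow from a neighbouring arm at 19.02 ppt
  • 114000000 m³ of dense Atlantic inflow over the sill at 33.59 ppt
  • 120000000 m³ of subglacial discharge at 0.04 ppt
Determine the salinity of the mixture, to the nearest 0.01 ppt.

Salt balance:
salt = 152,000,000×24.48 + 197,000,000×19.02 + 114,000,000×33.59 + 120,000,000×0.04 = 3,720,960,000 + 3,746,940,000 + 3,829,260,000 + 4,800,000 = 11,301,960,000
volume = 152,000,000 + 197,000,000 + 114,000,000 + 120,000,000 = 583,000,000 m³
S = 11,301,960,000 / 583,000,000 = 19.3859 ppt

19.39 ppt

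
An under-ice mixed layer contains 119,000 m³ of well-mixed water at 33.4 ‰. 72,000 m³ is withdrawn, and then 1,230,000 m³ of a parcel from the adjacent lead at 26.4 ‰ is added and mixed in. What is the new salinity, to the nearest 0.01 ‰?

Remaining after removal: 47,000 m³ at 33.4 ‰ (salt = 1,569,800)
After addition: salt = 1,569,800 + 1,230,000×26.4 = 34,041,800; volume = 1,277,000 m³
S = 34,041,800 / 1,277,000 = 26.6576 ‰

26.66 ‰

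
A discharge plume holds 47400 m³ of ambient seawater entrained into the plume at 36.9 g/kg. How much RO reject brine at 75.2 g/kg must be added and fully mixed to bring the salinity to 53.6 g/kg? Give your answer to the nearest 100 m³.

36600 m³

Salt balance: 47,400×36.9 + V×75.2 = (47,400+V)×53.6
1,749,060 + 75.2V = 2,540,640 + 53.6V
791,580 = 21.6V
V = 36,647.22 m³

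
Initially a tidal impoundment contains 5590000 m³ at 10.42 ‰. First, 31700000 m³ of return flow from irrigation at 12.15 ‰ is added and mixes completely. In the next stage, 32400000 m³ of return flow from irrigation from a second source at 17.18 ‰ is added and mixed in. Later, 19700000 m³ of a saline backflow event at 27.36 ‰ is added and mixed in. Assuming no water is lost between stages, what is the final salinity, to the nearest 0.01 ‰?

17.22 ‰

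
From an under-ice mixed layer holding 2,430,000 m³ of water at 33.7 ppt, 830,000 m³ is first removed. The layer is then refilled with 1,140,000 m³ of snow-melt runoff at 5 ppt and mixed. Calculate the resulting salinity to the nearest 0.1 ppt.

21.8 ppt

Remaining after removal: 1,600,000 m³ at 33.7 ppt (salt = 53,920,000)
After addition: salt = 53,920,000 + 1,140,000×5 = 59,620,000; volume = 2,740,000 m³
S = 59,620,000 / 2,740,000 = 21.7591 ppt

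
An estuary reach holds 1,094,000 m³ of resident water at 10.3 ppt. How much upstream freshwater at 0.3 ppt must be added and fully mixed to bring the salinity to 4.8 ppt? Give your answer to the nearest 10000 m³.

Salt balance: 1,094,000×10.3 + V×0.3 = (1,094,000+V)×4.8
11,268,200 + 0.3V = 5,251,200 + 4.8V
6,017,000 = 4.5V
V = 1,337,111.11 m³

1340000 m³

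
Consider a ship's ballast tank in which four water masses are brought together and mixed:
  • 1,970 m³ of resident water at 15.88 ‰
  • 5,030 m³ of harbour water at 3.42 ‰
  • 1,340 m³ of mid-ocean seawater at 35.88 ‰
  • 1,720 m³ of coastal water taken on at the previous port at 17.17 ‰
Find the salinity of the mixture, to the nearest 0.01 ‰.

12.53 ‰

Total salt / total volume:
salt = 1,970×15.88 + 5,030×3.42 + 1,340×35.88 + 1,720×17.17 = 31,283.6 + 17,202.6 + 48,079.2 + 29,532.4 = 126,097.8
volume = 1,970 + 5,030 + 1,340 + 1,720 = 10,060 m³
S = 126,097.8 / 10,060 = 12.5346 ‰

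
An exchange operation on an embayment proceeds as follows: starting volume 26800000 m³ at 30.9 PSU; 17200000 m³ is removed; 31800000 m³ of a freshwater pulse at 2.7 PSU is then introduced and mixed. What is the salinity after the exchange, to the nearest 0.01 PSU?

9.24 PSU

Remaining after removal: 9,600,000 m³ at 30.9 PSU (salt = 296,640,000)
After addition: salt = 296,640,000 + 31,800,000×2.7 = 382,500,000; volume = 41,400,000 m³
S = 382,500,000 / 41,400,000 = 9.2391 PSU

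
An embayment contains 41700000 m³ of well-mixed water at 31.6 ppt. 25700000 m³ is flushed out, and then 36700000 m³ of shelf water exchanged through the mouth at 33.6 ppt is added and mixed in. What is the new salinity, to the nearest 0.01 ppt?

32.99 ppt

Remaining after removal: 16,000,000 m³ at 31.6 ppt (salt = 505,600,000)
After addition: salt = 505,600,000 + 36,700,000×33.6 = 1,738,720,000; volume = 52,700,000 m³
S = 1,738,720,000 / 52,700,000 = 32.9928 ppt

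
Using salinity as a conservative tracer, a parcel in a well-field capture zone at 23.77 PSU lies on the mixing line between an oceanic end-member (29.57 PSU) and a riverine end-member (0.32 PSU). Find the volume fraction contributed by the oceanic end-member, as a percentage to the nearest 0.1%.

Let g be the oceanic fraction. Salt balance per unit volume:
g×29.57 + (1−g)×0.32 = 23.77
g = (23.77 − 0.32) / (29.57 − 0.32) = 23.45/29.25 = 0.8017

80.2%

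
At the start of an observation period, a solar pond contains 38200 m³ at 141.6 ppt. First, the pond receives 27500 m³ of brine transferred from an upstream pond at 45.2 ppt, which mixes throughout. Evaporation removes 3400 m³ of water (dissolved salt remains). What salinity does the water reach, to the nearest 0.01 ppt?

106.78 ppt

After mixing: salt = 38,200×141.6 + 27,500×45.2 = 6,652,120; volume = 65,700 m³
After evaporation: salt unchanged = 6,652,120; volume = 65,700 − 3,400 = 62,300 m³
S = 6,652,120 / 62,300 = 106.7756 ppt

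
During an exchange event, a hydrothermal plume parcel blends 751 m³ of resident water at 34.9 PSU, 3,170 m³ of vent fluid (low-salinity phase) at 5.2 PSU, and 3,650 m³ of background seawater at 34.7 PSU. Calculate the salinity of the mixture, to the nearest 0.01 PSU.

Total salt / total volume:
salt = 751×34.9 + 3,170×5.2 + 3,650×34.7 = 26,209.9 + 16,484 + 126,655 = 169,348.9
volume = 751 + 3,170 + 3,650 = 7,571 m³
S = 169,348.9 / 7,571 = 22.3681 PSU

22.37 PSU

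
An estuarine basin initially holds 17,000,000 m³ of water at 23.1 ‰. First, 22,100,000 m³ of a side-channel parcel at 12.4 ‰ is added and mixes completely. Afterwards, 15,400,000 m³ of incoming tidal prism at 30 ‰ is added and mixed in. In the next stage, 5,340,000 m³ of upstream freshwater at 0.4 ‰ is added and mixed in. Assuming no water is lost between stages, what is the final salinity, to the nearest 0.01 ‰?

Salt balance:
Initial salt = 17,000,000×23.1 = 392,700,000
After stage 1: salt = 392,700,000 + 22,100,000×12.4 = 666,740,000; volume = 39,100,000 m³; S = 17.052 ‰
After stage 2: salt = 666,740,000 + 15,400,000×30 = 1,128,740,000; volume = 54,500,000 m³; S = 20.711 ‰
After stage 3: salt = 1,128,740,000 + 5,340,000×0.4 = 1,130,876,000; volume = 59,840,000 m³
S = 1,130,876,000 / 59,840,000 = 18.8983 ‰

18.90 ‰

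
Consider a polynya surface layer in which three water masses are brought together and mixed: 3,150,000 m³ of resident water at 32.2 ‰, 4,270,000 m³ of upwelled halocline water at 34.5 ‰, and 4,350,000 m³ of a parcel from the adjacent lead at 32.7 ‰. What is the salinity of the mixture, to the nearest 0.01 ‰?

33.22 ‰

Conserving salt mass:
salt = 3,150,000×32.2 + 4,270,000×34.5 + 4,350,000×32.7 = 101,430,000 + 147,315,000 + 142,245,000 = 390,990,000
volume = 3,150,000 + 4,270,000 + 4,350,000 = 11,770,000 m³
S = 390,990,000 / 11,770,000 = 33.2192 ‰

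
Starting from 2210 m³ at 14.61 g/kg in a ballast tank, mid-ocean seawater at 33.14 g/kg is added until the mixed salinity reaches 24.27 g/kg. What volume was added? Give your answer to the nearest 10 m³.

2410 m³

Salt balance: 2,210×14.61 + V×33.14 = (2,210+V)×24.27
32,288.1 + 33.14V = 53,636.7 + 24.27V
21,348.6 = 8.87V
V = 2,406.83 m³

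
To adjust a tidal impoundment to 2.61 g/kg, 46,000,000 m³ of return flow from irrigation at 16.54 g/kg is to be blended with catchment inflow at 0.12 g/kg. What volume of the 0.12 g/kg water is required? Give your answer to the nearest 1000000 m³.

Salt balance: 46,000,000×16.54 + V×0.12 = (46,000,000+V)×2.61
760,840,000 + 0.12V = 120,060,000 + 2.61V
640,780,000 = 2.49V
V = 257,341,365.46 m³

257000000 m³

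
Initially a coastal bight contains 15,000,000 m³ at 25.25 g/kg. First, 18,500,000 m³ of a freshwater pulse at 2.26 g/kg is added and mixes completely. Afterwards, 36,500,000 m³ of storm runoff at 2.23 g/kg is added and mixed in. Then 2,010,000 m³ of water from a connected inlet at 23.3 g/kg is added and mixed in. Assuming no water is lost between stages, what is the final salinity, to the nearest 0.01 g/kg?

7.62 g/kg

Salt balance:
Initial salt = 15,000,000×25.25 = 378,750,000
After stage 1: salt = 378,750,000 + 18,500,000×2.26 = 420,560,000; volume = 33,500,000 m³; S = 12.554 g/kg
After stage 2: salt = 420,560,000 + 36,500,000×2.23 = 501,955,000; volume = 70,000,000 m³; S = 7.171 g/kg
After stage 3: salt = 501,955,000 + 2,010,000×23.3 = 548,788,000; volume = 72,010,000 m³
S = 548,788,000 / 72,010,000 = 7.621 g/kg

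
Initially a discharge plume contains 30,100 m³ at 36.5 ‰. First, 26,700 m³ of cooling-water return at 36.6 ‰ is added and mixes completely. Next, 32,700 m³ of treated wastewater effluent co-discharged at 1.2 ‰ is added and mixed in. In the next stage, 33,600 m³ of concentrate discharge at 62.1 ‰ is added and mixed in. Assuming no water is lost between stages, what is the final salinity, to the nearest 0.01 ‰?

By conservation of dissolved salt,
Initial salt = 30,100×36.5 = 1,098,650
After stage 1: salt = 1,098,650 + 26,700×36.6 = 2,075,870; volume = 56,800 m³; S = 36.547 ‰
After stage 2: salt = 2,075,870 + 32,700×1.2 = 2,115,110; volume = 89,500 m³; S = 23.633 ‰
After stage 3: salt = 2,115,110 + 33,600×62.1 = 4,201,670; volume = 123,100 m³
S = 4,201,670 / 123,100 = 34.1322 ‰

34.13 ‰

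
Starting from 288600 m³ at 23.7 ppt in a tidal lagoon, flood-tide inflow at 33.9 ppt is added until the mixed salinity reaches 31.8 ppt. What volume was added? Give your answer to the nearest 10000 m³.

Salt balance: 288,600×23.7 + V×33.9 = (288,600+V)×31.8
6,839,820 + 33.9V = 9,177,480 + 31.8V
2,337,660 = 2.1V
V = 1,113,171.43 m³

1110000 m³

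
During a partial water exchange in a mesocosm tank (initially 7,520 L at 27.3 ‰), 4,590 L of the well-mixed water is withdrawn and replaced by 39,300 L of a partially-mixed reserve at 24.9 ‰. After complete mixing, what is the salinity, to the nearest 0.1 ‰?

Remaining after removal: 2,930 L at 27.3 ‰ (salt = 79,989)
After addition: salt = 79,989 + 39,300×24.9 = 1,058,559; volume = 42,230 L
S = 1,058,559 / 42,230 = 25.0665 ‰

25.1 ‰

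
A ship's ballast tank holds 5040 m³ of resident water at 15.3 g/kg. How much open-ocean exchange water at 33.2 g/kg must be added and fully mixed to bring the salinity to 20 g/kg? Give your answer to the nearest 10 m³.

Salt balance: 5,040×15.3 + V×33.2 = (5,040+V)×20
77,112 + 33.2V = 100,800 + 20V
23,688 = 13.2V
V = 1,794.55 m³

1790 m³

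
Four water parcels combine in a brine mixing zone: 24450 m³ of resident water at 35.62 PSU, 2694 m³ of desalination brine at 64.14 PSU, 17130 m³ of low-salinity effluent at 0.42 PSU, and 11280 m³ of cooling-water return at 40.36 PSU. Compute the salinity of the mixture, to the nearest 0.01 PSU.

Salt balance:
salt = 24,450×35.62 + 2,694×64.14 + 17,130×0.42 + 11,280×40.36 = 870,909 + 172,793.16 + 7,194.6 + 455,260.8 = 1,506,157.56
volume = 24,450 + 2,694 + 17,130 + 11,280 = 55,554 m³
S = 1,506,157.56 / 55,554 = 27.1116 PSU

27.11 PSU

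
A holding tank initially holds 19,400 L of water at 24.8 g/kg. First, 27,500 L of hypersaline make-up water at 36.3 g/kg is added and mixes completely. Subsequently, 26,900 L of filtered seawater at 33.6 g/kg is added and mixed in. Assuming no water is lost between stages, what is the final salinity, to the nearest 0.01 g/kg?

Salt balance:
Initial salt = 19,400×24.8 = 481,120
After stage 1: salt = 481,120 + 27,500×36.3 = 1,479,370; volume = 46,900 L; S = 31.543 g/kg
After stage 2: salt = 1,479,370 + 26,900×33.6 = 2,383,210; volume = 73,800 L
S = 2,383,210 / 73,800 = 32.2928 g/kg

32.29 g/kg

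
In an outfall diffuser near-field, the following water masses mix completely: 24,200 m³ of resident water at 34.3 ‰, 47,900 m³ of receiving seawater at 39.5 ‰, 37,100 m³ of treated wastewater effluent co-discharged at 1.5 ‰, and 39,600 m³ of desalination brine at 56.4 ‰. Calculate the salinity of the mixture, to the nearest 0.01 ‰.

Weighted by volume,
salt = 24,200×34.3 + 47,900×39.5 + 37,100×1.5 + 39,600×56.4 = 830,060 + 1,892,050 + 55,650 + 2,233,440 = 5,011,200
volume = 24,200 + 47,900 + 37,100 + 39,600 = 148,800 m³
S = 5,011,200 / 148,800 = 33.6774 ‰

33.68 ‰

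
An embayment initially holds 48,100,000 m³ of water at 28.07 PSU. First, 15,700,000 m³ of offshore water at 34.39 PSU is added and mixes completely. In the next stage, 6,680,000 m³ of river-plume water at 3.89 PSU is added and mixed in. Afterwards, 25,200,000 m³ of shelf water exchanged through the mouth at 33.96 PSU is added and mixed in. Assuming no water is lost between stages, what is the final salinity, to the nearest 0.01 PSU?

28.97 PSU

Mass of salt is conserved:
Initial salt = 48,100,000×28.07 = 1,350,167,000
After stage 1: salt = 1,350,167,000 + 15,700,000×34.39 = 1,890,090,000; volume = 63,800,000 m³; S = 29.625 PSU
After stage 2: salt = 1,890,090,000 + 6,680,000×3.89 = 1,916,075,200; volume = 70,480,000 m³; S = 27.186 PSU
After stage 3: salt = 1,916,075,200 + 25,200,000×33.96 = 2,771,867,200; volume = 95,680,000 m³
S = 2,771,867,200 / 95,680,000 = 28.9702 PSU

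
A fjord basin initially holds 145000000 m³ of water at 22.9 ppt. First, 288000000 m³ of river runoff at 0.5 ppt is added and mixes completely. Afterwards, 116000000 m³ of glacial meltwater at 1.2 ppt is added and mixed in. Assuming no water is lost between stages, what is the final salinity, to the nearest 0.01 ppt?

Total salt / total volume:
Initial salt = 145,000,000×22.9 = 3,320,500,000
After stage 1: salt = 3,320,500,000 + 288,000,000×0.5 = 3,464,500,000; volume = 433,000,000 m³; S = 8.001 ppt
After stage 2: salt = 3,464,500,000 + 116,000,000×1.2 = 3,603,700,000; volume = 549,000,000 m³
S = 3,603,700,000 / 549,000,000 = 6.5641 ppt

6.56 ppt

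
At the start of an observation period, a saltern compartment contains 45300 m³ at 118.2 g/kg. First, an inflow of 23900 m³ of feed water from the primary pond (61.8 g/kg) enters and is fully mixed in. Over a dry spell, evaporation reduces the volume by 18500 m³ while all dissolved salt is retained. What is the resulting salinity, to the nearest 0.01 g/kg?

After mixing: salt = 45,300×118.2 + 23,900×61.8 = 6,831,480; volume = 69,200 m³
After evaporation: salt unchanged = 6,831,480; volume = 69,200 − 18,500 = 50,700 m³
S = 6,831,480 / 50,700 = 134.7432 g/kg

134.74 g/kg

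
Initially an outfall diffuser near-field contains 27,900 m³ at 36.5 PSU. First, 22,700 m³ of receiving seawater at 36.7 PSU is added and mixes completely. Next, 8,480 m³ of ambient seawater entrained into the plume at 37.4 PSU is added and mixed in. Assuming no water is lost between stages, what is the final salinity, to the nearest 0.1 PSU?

By conservation of dissolved salt,
Initial salt = 27,900×36.5 = 1,018,350
After stage 1: salt = 1,018,350 + 22,700×36.7 = 1,851,440; volume = 50,600 m³; S = 36.59 PSU
After stage 2: salt = 1,851,440 + 8,480×37.4 = 2,168,592; volume = 59,080 m³
S = 2,168,592 / 59,080 = 36.706 PSU

36.7 PSU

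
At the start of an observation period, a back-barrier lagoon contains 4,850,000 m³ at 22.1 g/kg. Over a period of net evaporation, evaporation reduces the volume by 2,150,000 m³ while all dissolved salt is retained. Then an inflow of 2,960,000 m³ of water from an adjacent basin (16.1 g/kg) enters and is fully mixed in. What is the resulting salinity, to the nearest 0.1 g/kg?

After evaporation: salt = 4,850,000×22.1 = 107,185,000; volume = 4,850,000 − 2,150,000 = 2,700,000 m³
After mixing: salt = 107,185,000 + 2,960,000×16.1 = 154,841,000; volume = 2,700,000 + 2,960,000 = 5,660,000 m³
S = 154,841,000 / 5,660,000 = 27.3571 g/kg

27.4 g/kg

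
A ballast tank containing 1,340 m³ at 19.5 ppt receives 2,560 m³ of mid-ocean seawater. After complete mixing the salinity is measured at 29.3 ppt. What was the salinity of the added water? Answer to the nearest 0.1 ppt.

34.4 ppt

Salt balance: 1,340×19.5 + 2,560×S = 3,900×29.3
26,130 + 2,560·S = 114,270
S = (114,270 − 26,130) / 2,560 = 34.4297 ppt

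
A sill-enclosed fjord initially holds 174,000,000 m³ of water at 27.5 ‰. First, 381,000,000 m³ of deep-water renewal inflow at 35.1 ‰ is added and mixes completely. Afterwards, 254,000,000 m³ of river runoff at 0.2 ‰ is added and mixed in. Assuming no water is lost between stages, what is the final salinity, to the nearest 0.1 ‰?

Salt balance:
Initial salt = 174,000,000×27.5 = 4,785,000,000
After stage 1: salt = 4,785,000,000 + 381,000,000×35.1 = 18,158,100,000; volume = 555,000,000 m³; S = 32.717 ‰
After stage 2: salt = 18,158,100,000 + 254,000,000×0.2 = 18,208,900,000; volume = 809,000,000 m³
S = 18,208,900,000 / 809,000,000 = 22.5079 ‰

22.5 ‰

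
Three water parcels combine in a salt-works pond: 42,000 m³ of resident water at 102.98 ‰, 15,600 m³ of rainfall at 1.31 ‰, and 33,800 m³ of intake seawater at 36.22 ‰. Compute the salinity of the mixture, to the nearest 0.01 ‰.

Weighted by volume,
salt = 42,000×102.98 + 15,600×1.31 + 33,800×36.22 = 4,325,160 + 20,436 + 1,224,236 = 5,569,832
volume = 42,000 + 15,600 + 33,800 = 91,400 m³
S = 5,569,832 / 91,400 = 60.9391 ‰

60.94 ‰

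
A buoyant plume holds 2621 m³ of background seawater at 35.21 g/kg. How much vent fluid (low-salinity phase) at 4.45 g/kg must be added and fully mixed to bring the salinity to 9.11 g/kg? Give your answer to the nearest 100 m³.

Salt balance: 2,621×35.21 + V×4.45 = (2,621+V)×9.11
92,285.41 + 4.45V = 23,877.31 + 9.11V
68,408.1 = 4.66V
V = 14,679.85 m³

14700 m³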